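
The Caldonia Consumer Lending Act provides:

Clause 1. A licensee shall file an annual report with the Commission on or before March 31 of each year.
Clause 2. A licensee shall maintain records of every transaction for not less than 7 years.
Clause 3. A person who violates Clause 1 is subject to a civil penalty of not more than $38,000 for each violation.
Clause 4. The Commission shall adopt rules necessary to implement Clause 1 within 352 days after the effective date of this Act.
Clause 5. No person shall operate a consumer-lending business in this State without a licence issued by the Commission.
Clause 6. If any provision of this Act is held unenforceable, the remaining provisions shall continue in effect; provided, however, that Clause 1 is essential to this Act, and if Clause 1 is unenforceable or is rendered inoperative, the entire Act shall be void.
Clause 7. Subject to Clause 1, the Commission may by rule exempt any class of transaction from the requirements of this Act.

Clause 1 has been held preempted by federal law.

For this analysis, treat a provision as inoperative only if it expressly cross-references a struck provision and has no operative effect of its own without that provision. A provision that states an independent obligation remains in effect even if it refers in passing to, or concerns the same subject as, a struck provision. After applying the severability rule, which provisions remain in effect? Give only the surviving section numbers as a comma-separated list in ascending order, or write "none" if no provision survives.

Clause 1 is struck. Clause 3 has no operative effect of its own apart from Clause 1 and is therefore inoperative. Clause 4 operates only by reference to Clause 1, so it falls with Clause 1. Clause 6 makes Clause 1 an essential term, and Clause 1 is the provision held invalid; under Clause 6, the entire Act is therefore void. No provision of the Act survives.

none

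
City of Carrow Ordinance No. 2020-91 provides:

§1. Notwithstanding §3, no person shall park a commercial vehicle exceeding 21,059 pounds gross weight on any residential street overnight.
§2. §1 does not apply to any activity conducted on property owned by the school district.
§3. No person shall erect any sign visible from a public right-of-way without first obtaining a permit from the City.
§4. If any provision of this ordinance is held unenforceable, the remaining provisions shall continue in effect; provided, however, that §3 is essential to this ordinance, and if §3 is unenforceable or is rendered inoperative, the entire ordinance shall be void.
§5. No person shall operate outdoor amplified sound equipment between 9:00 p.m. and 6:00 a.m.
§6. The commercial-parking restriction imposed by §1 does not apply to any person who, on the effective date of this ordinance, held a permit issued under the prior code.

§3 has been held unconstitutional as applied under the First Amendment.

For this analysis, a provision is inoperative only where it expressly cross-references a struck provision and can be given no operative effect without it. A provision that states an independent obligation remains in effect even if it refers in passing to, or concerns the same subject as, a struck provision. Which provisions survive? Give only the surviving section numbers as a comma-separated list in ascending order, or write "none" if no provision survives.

none

§3 is struck. No other provision's operative terms depend on §3. §4 makes §3 an essential term, and §3 is the provision held invalid; under §4, the entire ordinance is therefore void. No provision of the ordinance survives.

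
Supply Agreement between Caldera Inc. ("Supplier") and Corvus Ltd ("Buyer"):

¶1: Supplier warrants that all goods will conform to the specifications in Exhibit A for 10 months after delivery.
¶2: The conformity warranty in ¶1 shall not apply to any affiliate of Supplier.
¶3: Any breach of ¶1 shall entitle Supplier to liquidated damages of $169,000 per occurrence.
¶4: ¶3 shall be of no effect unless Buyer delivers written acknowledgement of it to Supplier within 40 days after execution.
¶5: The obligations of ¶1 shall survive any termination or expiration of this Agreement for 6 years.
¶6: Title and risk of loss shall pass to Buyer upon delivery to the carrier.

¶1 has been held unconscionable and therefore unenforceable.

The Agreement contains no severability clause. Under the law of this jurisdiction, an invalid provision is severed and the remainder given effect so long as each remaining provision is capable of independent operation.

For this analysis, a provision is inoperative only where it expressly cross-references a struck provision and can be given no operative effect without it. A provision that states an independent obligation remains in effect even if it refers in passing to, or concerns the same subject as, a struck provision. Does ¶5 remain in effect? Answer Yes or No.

¶1 is struck. ¶2 does nothing except set the carve-out from the conformity warranty by reference to ¶1; with ¶1 gone it has no independent effect and is inoperative. The whole of ¶3 is the liquidated-damages amount, defined by reference to ¶1, so ¶3 cannot stand once ¶1 is removed. ¶5 merely fixes the survival period for ¶1; with ¶1 gone it has nothing to operate on and falls away. ¶4 has no operative effect of its own apart from ¶3 and is therefore inoperative. With no severability clause, the stated default rule severs what cannot stand and enforces each remaining provision that can operate on its own. Only ¶6 remains in effect. ¶5 is among the inoperative provisions, so the answer is no.

No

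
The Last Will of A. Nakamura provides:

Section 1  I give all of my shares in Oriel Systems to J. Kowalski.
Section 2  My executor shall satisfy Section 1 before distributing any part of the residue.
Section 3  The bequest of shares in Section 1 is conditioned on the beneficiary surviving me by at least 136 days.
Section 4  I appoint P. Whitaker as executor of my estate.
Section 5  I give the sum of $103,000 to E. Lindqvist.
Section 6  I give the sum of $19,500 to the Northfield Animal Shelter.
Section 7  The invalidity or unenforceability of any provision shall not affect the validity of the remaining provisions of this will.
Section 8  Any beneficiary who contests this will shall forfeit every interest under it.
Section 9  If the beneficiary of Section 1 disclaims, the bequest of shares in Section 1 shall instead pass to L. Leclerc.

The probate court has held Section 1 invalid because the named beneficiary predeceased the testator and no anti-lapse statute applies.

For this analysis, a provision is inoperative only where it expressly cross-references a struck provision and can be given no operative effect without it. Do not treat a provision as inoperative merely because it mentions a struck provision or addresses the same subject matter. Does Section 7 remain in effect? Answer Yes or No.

Yes

Section 1 is struck. Section 2 operates only by reference to Section 1, so it falls with Section 1. Section 3 merely fixes the survivorship condition on Section 1; with Section 1 gone it has nothing to operate on and falls away. The only function of Section 9 is the alternative disposition for Section 1, so it cannot stand once Section 1 is removed. Section 7 is a severability clause and preserves every provision that can still be given independent effect. Section 4, Section 5, Section 6, Section 7, and Section 8 remain in effect. Section 7 is among the surviving provisions, so the answer is yes.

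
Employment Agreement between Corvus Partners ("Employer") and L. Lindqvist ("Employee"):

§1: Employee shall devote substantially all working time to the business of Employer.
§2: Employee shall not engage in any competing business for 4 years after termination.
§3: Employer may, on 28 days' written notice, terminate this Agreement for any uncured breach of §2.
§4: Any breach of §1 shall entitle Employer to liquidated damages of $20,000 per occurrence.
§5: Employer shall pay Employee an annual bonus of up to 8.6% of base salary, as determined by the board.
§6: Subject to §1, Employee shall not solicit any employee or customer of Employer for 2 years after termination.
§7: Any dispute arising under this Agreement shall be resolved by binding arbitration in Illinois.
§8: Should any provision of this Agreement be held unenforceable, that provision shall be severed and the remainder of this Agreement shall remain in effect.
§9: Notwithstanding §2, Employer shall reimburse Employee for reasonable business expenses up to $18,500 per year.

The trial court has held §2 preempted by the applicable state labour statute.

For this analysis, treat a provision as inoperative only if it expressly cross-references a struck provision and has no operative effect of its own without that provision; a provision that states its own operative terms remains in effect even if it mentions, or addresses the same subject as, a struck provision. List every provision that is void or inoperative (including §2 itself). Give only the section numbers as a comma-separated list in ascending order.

§2 is struck. The only function of §3 is the termination right for breach of §2, so it cannot stand once §2 is removed. §9 mentions §2 but its own obligation stands independently of §2, so §9 is not affected. Under the severability clause in §8, the remaining provisions continue in force. §1, §4, §5, §6, §7, §8, and §9 remain in effect.

2, 3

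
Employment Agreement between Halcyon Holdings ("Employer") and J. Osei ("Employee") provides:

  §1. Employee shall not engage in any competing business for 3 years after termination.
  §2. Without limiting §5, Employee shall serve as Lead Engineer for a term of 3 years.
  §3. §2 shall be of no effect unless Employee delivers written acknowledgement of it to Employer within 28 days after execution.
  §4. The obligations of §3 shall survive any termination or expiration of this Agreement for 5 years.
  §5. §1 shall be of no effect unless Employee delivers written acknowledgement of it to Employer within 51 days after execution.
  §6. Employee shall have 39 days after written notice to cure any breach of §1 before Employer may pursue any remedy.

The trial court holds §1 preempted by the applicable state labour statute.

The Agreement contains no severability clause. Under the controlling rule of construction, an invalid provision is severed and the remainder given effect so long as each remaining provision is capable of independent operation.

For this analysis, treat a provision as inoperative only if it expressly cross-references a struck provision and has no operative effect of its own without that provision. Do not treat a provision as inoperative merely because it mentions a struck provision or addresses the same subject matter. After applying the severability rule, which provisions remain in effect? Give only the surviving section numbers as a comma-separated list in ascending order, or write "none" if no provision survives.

2, 3, 4

§1 is struck. §5 merely fixes the acknowledgement condition for §1; with §1 gone it has nothing to operate on and falls away. The only function of §6 is the cure period for breach of §1, so it cannot stand once §1 is removed. Although §2 refers to §5, its operative terms do not depend on §5, so it remains in effect. Under the stated default rule, only provisions that cannot operate independently fall away; the rest are enforced. The provisions still in force are §2, §3, and §4.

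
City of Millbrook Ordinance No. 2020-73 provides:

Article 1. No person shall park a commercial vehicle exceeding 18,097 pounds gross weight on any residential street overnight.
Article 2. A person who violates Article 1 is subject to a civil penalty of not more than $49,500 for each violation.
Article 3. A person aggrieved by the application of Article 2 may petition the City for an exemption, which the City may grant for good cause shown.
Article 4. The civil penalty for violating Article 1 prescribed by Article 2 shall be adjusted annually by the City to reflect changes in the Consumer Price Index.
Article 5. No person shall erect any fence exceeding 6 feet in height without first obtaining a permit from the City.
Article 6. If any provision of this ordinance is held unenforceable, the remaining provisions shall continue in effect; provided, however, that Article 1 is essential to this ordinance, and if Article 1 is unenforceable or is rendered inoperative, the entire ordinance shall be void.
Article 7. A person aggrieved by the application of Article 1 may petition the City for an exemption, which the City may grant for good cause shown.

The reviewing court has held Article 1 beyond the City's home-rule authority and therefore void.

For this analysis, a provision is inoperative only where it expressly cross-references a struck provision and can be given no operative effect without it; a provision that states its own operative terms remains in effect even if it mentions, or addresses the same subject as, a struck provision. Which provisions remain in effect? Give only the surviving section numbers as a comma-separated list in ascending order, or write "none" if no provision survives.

none

Article 1 is struck. Article 2 merely fixes the civil penalty for violating Article 1; with Article 1 gone it has nothing to operate on and falls away. Article 7 has no operative effect of its own apart from Article 1 and is therefore inoperative. Article 3 has no operative effect of its own apart from Article 2 and is therefore inoperative. Article 4 has no operative effect of its own apart from Article 2 and is therefore inoperative. Article 6 makes Article 1 an essential term, and Article 1 is the provision held invalid; under Article 6, the entire ordinance is therefore void. No provision of the ordinance survives.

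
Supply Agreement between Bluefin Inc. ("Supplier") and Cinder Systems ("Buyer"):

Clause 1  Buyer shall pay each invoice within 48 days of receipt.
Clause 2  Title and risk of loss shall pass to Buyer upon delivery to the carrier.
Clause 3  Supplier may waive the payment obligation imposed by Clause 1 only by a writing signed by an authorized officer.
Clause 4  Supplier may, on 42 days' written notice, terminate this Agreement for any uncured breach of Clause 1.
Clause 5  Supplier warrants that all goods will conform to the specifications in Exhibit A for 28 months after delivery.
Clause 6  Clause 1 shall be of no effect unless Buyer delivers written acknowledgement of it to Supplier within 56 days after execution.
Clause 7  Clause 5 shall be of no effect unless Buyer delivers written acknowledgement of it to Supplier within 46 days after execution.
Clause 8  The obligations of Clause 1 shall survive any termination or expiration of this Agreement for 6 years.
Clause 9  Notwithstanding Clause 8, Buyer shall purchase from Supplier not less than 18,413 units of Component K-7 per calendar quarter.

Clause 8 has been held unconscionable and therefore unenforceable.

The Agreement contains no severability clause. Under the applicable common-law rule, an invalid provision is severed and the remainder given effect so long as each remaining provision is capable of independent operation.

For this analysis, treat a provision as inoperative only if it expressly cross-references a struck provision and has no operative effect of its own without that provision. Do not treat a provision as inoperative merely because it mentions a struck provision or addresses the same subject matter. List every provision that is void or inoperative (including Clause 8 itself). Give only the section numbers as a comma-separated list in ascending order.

8

Clause 8 is struck. Although Clause 9 refers to Clause 8, its operative terms do not depend on Clause 8, so it remains in effect. Nothing else in the Agreement is defined by reference to Clause 8. Under the stated default rule, only provisions that cannot operate independently fall away; the rest are enforced. That leaves Clause 1, Clause 2, Clause 3, Clause 4, Clause 5, Clause 6, Clause 7, and Clause 9 in effect.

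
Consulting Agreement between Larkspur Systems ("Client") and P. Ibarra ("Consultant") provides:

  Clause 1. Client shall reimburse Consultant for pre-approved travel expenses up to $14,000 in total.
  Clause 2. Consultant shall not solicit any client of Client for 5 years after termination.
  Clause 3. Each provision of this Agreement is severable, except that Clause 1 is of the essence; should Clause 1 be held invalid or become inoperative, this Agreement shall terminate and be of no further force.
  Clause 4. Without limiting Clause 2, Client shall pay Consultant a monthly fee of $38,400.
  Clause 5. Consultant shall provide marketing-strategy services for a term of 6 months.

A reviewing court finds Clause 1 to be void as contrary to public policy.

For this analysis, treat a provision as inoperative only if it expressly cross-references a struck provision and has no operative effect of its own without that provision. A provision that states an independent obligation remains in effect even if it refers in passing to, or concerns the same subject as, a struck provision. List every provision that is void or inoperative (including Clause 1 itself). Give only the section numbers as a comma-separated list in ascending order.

Clause 1 is struck. Nothing else in the Agreement is defined by reference to Clause 1. Clause 3 makes Clause 1 an essential term, and Clause 1 is the provision held invalid; under Clause 3, the entire Agreement is therefore void. No provision of the Agreement survives.

1, 2, 3, 4, 5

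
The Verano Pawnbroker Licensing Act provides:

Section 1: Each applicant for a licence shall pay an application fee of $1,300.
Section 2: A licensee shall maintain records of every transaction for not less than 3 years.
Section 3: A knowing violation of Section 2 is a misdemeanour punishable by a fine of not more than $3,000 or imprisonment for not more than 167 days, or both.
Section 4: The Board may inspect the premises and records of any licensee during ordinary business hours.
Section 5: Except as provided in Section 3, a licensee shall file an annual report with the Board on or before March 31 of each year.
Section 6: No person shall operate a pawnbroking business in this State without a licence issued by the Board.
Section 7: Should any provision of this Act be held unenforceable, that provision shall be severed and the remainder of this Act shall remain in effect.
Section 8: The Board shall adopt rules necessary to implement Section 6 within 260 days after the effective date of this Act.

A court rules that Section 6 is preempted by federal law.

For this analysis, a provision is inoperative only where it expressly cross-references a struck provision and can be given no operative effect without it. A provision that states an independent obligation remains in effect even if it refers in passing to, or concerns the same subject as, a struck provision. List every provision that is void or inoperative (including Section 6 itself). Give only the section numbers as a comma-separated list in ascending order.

6, 8

Section 6 is struck. Section 8 has no operative effect of its own apart from Section 6 and is therefore inoperative. Under the severability clause in Section 7, the remaining provisions continue in force. The provisions still in force are Section 1, Section 2, Section 3, Section 4, Section 5, and Section 7.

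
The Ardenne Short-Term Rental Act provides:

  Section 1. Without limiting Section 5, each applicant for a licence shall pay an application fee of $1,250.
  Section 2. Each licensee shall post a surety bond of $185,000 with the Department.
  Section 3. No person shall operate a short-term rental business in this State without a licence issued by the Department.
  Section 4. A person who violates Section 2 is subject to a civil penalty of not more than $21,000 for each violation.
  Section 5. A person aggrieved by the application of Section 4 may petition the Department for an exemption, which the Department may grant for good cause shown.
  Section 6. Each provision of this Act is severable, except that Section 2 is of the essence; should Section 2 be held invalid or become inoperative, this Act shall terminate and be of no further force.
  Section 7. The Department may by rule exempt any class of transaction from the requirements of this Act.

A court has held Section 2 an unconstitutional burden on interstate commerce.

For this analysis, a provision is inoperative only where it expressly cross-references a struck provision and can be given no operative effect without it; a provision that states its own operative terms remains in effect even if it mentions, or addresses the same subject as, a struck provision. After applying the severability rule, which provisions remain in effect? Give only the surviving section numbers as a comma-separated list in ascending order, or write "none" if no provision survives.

none

Section 2 is struck. The only function of Section 4 is the civil penalty for violating Section 2, so it cannot stand once Section 2 is removed. Section 5 operates only by reference to Section 4, so it falls with Section 4. Section 6 makes Section 2 an essential term, and Section 2 is the provision held invalid; under Section 6, the entire Act is therefore void. No provision of the Act survives.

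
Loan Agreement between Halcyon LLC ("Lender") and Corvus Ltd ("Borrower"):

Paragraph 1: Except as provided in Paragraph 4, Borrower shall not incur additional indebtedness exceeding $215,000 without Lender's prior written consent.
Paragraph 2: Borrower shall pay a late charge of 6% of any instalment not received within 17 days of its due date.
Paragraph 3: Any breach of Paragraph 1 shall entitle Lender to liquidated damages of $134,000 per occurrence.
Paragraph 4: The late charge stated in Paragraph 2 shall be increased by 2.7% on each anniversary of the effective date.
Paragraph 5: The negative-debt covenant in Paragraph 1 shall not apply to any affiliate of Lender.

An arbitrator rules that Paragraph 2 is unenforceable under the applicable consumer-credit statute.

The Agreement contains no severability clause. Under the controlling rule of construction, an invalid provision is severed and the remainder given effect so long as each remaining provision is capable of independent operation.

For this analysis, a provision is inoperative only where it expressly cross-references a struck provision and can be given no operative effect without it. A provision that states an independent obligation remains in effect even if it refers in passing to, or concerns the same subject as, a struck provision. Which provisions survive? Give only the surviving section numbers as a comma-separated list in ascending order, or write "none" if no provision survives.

Paragraph 2 is struck. Paragraph 4 has no operative effect of its own apart from Paragraph 2 and is therefore inoperative. Although Paragraph 1 refers to Paragraph 4, its operative terms do not depend on Paragraph 4, so it remains in effect. With no severability clause, the stated default rule severs what cannot stand and enforces each remaining provision that can operate on its own. That leaves Paragraph 1, Paragraph 3, and Paragraph 5 in effect.

1, 3, 5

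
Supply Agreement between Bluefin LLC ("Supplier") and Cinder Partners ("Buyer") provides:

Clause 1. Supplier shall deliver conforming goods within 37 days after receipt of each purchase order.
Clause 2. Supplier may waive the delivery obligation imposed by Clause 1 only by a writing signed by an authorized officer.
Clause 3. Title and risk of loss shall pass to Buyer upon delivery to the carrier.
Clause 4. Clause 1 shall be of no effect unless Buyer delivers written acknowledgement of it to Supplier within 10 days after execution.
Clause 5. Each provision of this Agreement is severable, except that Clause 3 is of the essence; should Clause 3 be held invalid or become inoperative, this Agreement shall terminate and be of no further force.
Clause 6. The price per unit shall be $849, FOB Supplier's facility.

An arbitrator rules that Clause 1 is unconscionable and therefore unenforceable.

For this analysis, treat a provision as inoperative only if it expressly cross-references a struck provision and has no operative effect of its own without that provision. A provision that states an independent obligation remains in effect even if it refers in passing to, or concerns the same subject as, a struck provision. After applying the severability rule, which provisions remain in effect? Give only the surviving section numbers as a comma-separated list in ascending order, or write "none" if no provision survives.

Clause 1 is struck. Clause 2 has no operative effect of its own apart from Clause 1 and is therefore inoperative. The only function of Clause 4 is the acknowledgement condition for Clause 1, so it cannot stand once Clause 1 is removed. Clause 5 makes Clause 3 an essential term, but Clause 3 is unaffected, so the severability proviso in Clause 5 preserves the remaining provisions. That leaves Clause 3, Clause 5, and Clause 6 in effect.

3, 5, 6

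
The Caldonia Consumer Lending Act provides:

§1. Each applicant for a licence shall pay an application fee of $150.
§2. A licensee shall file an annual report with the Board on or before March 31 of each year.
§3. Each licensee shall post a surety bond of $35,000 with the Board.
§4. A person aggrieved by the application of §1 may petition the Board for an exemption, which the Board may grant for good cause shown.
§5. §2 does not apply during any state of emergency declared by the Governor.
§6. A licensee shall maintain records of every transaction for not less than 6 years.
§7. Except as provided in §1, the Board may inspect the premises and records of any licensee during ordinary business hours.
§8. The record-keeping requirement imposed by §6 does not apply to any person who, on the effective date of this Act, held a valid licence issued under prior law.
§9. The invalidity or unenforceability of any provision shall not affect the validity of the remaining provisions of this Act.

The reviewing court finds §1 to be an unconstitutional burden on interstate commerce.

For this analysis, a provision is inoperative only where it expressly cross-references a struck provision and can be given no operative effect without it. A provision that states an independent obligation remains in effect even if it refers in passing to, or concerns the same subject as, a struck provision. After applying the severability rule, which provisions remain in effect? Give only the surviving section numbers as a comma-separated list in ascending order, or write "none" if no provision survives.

2, 3, 5, 6, 7, 8, 9

§1 is struck. The only function of §4 is the exemption procedure for §1, so it cannot stand once §1 is removed. Although §7 refers to §1, its operative terms do not depend on §1, so it remains in effect. §9 is a severability clause and preserves every provision that can still be given independent effect. That leaves §2, §3, §5, §6, §7, §8, and §9 in effect.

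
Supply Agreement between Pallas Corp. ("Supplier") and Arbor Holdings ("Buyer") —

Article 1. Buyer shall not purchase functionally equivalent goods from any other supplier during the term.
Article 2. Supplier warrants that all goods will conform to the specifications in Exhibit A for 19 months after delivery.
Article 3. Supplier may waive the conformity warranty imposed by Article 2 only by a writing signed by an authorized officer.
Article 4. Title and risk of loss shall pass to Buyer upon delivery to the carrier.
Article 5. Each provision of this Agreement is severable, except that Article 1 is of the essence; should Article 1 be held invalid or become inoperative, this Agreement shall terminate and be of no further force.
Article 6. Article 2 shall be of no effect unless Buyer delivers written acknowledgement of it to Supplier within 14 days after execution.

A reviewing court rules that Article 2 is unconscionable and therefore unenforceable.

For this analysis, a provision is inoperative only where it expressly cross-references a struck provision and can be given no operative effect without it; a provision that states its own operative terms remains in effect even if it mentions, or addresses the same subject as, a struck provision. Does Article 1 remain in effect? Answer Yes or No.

Article 2 is struck. Article 3 has no operative effect of its own apart from Article 2 and is therefore inoperative. Article 6 merely fixes the acknowledgement condition for Article 2; with Article 2 gone it has nothing to operate on and falls away. Article 5 makes Article 1 an essential term, but Article 1 is unaffected, so the severability proviso in Article 5 preserves the remaining provisions. Article 1, Article 4, and Article 5 remain in effect. Article 1 is among the surviving provisions, so the answer is yes.

Yes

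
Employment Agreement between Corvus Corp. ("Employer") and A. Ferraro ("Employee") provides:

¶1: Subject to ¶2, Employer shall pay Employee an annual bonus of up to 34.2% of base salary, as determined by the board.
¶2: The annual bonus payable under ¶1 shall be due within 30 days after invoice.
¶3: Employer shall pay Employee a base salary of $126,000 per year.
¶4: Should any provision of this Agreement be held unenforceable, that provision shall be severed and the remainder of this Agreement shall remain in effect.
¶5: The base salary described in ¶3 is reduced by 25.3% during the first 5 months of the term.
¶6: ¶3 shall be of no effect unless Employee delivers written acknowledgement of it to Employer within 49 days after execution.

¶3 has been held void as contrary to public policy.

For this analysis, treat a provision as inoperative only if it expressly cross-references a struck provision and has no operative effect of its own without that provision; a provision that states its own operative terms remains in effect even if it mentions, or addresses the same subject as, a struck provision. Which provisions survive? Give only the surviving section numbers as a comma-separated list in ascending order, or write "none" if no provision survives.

¶3 is struck. ¶5 has no operative effect of its own apart from ¶3 and is therefore inoperative. The only function of ¶6 is the acknowledgement condition for ¶3, so it cannot stand once ¶3 is removed. Under the severability clause in ¶4, the remaining provisions continue in force. The provisions still in force are ¶1, ¶2, and ¶4.

1, 2, 4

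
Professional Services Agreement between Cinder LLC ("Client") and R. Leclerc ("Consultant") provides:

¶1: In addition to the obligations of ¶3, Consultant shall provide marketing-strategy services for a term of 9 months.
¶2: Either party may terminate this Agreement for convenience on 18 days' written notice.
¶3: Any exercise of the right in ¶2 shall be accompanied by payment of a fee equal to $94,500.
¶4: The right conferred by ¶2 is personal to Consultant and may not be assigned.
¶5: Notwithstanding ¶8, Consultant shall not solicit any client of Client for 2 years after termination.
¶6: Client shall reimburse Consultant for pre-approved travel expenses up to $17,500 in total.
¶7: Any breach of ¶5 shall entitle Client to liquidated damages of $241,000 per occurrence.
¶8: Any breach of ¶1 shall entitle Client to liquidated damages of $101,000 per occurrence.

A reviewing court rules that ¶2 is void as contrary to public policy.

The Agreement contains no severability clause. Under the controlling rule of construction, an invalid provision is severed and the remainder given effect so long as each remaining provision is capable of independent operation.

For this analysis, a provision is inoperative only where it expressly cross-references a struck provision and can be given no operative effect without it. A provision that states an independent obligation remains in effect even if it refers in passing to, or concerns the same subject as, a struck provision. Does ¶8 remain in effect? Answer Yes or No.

¶2 is struck. The only function of ¶3 is the exercise fee for ¶2, so it cannot stand once ¶2 is removed. ¶4 merely fixes the non-assignment of ¶2; with ¶2 gone it has nothing to operate on and falls away. Although ¶1 refers to ¶3, its operative terms do not depend on ¶3, so it remains in effect. Under the stated default rule, only provisions that cannot operate independently fall away; the rest are enforced. That leaves ¶1, ¶5, ¶6, ¶7, and ¶8 in effect. ¶8 is among the surviving provisions, so the answer is yes.

Yes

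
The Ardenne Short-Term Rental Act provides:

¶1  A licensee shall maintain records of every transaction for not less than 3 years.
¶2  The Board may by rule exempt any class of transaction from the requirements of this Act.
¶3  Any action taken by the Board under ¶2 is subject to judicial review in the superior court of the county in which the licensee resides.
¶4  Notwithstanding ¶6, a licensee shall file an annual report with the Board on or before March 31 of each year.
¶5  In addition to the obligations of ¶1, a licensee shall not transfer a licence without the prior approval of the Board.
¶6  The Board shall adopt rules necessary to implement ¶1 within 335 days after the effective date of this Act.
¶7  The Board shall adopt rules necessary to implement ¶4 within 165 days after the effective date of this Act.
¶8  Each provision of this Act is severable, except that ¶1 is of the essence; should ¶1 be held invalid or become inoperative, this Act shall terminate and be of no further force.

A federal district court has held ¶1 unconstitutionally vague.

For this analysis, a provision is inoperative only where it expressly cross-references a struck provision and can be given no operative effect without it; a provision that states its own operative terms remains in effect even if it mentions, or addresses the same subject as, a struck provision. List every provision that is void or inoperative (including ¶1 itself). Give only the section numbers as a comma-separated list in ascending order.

¶1 is struck. ¶6 merely fixes the rulemaking mandate for ¶1; with ¶1 gone it has nothing to operate on and falls away. ¶8 makes ¶1 an essential term, and ¶1 is the provision held invalid; under ¶8, the entire Act is therefore void. No provision of the Act survives.

1, 2, 3, 4, 5, 6, 7, 8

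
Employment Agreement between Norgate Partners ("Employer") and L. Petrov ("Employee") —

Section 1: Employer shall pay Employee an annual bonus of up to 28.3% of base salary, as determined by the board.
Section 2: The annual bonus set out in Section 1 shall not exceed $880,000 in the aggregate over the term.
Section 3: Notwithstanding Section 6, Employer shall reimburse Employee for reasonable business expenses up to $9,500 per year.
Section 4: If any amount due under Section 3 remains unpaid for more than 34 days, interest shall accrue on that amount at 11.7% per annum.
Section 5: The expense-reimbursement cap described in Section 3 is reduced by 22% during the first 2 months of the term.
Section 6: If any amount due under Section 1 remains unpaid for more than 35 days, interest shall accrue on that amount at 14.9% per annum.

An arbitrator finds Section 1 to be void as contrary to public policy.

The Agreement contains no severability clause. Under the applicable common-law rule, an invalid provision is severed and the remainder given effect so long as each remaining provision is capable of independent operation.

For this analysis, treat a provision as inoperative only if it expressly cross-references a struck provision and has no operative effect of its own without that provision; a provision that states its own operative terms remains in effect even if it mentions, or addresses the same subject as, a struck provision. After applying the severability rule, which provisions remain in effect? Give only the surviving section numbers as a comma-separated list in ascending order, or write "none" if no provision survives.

3, 4, 5

Section 1 is struck. Section 2 does nothing except set the aggregate cap on the annual bonus by reference to Section 1; with Section 1 gone it has no independent effect and is inoperative. The whole of Section 6 is the default interest on the annual bonus, defined by reference to Section 1, so Section 6 cannot stand once Section 1 is removed. Section 3 mentions Section 6 but its own obligation stands independently of Section 6, so Section 3 is not affected. Under the stated default rule, only provisions that cannot operate independently fall away; the rest are enforced. Section 3, Section 4, and Section 5 remain in effect.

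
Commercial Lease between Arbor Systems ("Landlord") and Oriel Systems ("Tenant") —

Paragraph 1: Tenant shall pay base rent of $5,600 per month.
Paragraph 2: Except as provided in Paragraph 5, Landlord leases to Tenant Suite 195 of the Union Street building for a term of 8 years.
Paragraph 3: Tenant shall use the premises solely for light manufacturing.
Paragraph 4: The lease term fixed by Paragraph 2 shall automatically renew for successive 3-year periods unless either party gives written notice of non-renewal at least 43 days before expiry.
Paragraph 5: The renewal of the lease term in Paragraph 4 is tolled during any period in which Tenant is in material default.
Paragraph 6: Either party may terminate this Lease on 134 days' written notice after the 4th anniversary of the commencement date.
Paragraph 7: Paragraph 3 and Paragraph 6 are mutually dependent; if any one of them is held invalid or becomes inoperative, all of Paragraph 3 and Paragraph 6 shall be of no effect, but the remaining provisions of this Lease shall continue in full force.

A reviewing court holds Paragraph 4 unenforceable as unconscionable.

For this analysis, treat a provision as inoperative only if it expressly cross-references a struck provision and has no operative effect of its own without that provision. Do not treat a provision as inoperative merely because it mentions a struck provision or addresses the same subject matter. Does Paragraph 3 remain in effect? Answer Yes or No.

Paragraph 4 is struck. Paragraph 5 operates only by reference to Paragraph 4, so it falls with Paragraph 4. Paragraph 2 mentions Paragraph 5 but its own obligation stands independently of Paragraph 5, so Paragraph 2 is not affected. Paragraph 7 ties Paragraph 3 and Paragraph 6 together, but none of those is affected here; the remaining provisions continue in force under Paragraph 7. Paragraph 1, Paragraph 2, Paragraph 3, Paragraph 6, and Paragraph 7 remain in effect. Paragraph 3 is among the surviving provisions, so the answer is yes.

Yes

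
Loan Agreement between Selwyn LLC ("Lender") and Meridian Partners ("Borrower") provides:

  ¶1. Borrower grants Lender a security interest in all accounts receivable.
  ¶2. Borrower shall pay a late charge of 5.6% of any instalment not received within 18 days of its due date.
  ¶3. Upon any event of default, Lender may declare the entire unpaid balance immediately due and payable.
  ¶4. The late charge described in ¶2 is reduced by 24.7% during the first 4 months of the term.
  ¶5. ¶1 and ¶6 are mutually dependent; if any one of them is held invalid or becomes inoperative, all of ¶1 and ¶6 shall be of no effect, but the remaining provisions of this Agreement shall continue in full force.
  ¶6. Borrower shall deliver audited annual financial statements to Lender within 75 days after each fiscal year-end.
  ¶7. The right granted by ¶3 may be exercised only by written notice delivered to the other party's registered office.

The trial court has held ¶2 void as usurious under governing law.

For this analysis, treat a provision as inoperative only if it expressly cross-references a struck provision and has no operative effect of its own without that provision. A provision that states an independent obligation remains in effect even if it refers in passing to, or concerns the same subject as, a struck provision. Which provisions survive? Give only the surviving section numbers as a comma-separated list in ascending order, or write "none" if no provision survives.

1, 3, 5, 6, 7

¶2 is struck. The whole of ¶4 is the introductory reduction to the late charge, defined by reference to ¶2, so ¶4 cannot stand once ¶2 is removed. ¶5 ties ¶1 and ¶6 together, but none of those is affected here; the remaining provisions continue in force under ¶5. The provisions still in force are ¶1, ¶3, ¶5, ¶6, and ¶7.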